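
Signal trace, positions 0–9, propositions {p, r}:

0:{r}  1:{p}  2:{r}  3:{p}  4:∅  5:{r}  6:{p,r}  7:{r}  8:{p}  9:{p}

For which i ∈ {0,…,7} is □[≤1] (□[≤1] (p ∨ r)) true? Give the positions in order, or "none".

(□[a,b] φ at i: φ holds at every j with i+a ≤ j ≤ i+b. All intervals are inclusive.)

0, 1, 5, 6, 7

Evaluate at each i in [0,7]:
  i=0: ✓ (all of [0,1])
  i=1: ✓ (all of [1,2])
  i=2: ✗ (fails at j=3)
  i=3: ✗ (fails at j=3)
  i=4: ✗ (fails at j=4)
  i=5: ✓ (all of [5,6])
  i=6: ✓ (all of [6,7])
  i=7: ✓ (all of [7,8])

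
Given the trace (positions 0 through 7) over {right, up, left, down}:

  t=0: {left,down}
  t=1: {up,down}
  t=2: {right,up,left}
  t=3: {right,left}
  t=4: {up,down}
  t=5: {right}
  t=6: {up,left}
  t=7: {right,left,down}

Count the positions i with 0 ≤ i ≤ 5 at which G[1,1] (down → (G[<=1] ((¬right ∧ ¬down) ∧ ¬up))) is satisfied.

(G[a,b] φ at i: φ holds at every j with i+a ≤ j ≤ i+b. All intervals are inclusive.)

Evaluate at each i in [0,5]:
  i=0: ✗ (fails at j=1)
  i=1: ✓ (all of [2,2])
  i=2: ✓ (all of [3,3])
  i=3: ✗ (fails at j=4)
  i=4: ✓ (all of [5,5])
  i=5: ✓ (all of [6,6])
Positions where it holds: {1, 2, 4, 5} → 4.

4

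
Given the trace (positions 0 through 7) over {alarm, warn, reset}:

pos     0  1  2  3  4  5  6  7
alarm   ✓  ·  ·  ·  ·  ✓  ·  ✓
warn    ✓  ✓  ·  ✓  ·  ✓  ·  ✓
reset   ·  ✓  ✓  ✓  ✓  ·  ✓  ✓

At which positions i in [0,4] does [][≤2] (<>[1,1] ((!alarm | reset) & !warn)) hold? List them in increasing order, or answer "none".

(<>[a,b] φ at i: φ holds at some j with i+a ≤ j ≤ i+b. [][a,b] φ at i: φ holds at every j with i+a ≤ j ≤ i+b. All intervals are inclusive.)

Evaluate at each i in [0,4]:
  i=0: ✗ (fails at j=0)
  i=1: ✗ (fails at j=2)
  i=2: ✗ (fails at j=2)
  i=3: ✗ (fails at j=4)
  i=4: ✗ (fails at j=4)

none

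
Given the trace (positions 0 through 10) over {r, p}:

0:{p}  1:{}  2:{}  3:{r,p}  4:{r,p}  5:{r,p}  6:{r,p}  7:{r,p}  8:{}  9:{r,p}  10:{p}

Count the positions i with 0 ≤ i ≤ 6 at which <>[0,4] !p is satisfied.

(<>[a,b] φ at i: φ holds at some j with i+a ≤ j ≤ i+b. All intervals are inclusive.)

6

Evaluate at each i in [0,6]:
  i=0: ✓ (witness j=1)
  i=1: ✓ (witness j=1)
  i=2: ✓ (witness j=2)
  i=3: ✗ (none in [3,7])
  i=4: ✓ (witness j=8)
  i=5: ✓ (witness j=8)
  i=6: ✓ (witness j=8)
Positions where it holds: {0, 1, 2, 4, 5, 6} → 6.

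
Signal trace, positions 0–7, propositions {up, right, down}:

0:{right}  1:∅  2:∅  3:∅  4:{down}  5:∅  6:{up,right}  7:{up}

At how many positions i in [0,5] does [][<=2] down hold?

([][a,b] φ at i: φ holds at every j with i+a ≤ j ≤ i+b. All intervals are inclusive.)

Evaluate at each i in [0,5]:
  i=0: ✗ (fails at j=0)
  i=1: ✗ (fails at j=1)
  i=2: ✗ (fails at j=2)
  i=3: ✗ (fails at j=3)
  i=4: ✗ (fails at j=5)
  i=5: ✗ (fails at j=5)
Positions where it holds: {} → 0.

0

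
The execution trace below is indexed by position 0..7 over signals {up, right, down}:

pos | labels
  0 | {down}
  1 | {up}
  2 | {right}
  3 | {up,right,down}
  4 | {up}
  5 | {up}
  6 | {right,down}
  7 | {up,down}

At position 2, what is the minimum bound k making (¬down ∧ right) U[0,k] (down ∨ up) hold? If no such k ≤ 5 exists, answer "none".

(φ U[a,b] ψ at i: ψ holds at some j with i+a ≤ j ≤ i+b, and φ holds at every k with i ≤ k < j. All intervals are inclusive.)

1

Need earliest j ≥ 2 with (down ∨ up), and (¬down ∧ right) at every k in [2,j-1].
  j=2: rhs fails.
  j=3: rhs holds; lhs holds on [2,2]. k = 1.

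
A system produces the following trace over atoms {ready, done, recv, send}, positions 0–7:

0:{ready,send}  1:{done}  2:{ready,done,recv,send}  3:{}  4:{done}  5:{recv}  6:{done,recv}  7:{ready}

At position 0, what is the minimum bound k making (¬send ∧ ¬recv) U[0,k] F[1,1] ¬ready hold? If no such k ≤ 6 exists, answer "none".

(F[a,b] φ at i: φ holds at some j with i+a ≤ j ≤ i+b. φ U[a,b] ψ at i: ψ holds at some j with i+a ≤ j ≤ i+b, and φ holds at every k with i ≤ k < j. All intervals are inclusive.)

Need earliest j ≥ 0 with F[1,1] ¬ready, and (¬send ∧ ¬recv) at every k in [0,j-1].
  j=0: rhs holds (empty prefix). k = 0.

0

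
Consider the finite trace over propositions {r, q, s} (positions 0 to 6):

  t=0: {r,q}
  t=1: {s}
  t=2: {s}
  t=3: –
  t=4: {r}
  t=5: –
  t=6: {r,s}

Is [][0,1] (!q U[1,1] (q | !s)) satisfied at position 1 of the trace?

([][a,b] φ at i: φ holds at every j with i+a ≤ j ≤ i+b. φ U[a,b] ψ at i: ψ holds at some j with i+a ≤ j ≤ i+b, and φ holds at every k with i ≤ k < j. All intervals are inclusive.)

Does not hold

Check (!q U[1,1] (q | !s)) at every j in [1,2]:
  j=1: fails
  j=2: holds
Fails at j=1 → formula fails.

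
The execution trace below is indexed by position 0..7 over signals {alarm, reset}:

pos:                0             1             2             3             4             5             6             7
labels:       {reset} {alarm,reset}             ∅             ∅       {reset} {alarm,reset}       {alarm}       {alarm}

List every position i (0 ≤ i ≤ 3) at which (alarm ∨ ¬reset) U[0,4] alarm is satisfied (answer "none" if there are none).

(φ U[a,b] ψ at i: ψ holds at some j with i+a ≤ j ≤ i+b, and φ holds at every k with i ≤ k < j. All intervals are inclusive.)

Evaluate at each i in [0,3]:
  i=0: ✗ (lhs fails at k=0 before rhs at j=1)
  i=1: ✓ (rhs at j=1)
  i=2: ✗ (lhs fails at k=4 before rhs at j=5)
  i=3: ✗ (lhs fails at k=4 before rhs at j=5)

1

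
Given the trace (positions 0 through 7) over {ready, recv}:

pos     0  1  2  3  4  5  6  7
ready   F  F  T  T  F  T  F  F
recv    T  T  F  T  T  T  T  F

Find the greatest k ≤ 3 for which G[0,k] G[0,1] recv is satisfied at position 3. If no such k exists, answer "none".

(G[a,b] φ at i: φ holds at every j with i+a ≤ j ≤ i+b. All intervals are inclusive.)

G[0,1] recv must hold from j=3 onward; find where it first fails.
  j=3: holds
  j=4: holds
  j=5: holds
  j=6: fails
Holds on [3,5], so largest k = 2.

2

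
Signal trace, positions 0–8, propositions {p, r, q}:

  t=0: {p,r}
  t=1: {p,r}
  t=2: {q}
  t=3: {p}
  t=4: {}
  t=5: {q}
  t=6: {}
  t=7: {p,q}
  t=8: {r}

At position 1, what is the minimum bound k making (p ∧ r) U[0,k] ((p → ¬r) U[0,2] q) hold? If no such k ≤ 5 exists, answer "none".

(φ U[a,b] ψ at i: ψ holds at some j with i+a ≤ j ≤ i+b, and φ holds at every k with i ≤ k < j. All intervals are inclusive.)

Need earliest j ≥ 1 with ((p → ¬r) U[0,2] q), and (p ∧ r) at every k in [1,j-1].
  j=1: rhs fails.
  j=2: rhs holds; lhs holds on [1,1]. k = 1.

1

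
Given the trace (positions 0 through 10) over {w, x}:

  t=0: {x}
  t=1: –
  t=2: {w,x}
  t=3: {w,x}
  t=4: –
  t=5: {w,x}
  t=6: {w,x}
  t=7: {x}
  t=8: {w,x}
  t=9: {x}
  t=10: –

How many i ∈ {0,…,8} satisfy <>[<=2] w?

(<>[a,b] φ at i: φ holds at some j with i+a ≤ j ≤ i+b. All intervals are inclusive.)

Evaluate at each i in [0,8]:
  i=0: ✓ (witness j=2)
  i=1: ✓ (witness j=2)
  i=2: ✓ (witness j=2)
  i=3: ✓ (witness j=3)
  i=4: ✓ (witness j=5)
  i=5: ✓ (witness j=5)
  i=6: ✓ (witness j=6)
  i=7: ✓ (witness j=8)
  i=8: ✓ (witness j=8)
Positions where it holds: {0, 1, 2, 3, 4, 5, 6, 7, 8} → 9.

9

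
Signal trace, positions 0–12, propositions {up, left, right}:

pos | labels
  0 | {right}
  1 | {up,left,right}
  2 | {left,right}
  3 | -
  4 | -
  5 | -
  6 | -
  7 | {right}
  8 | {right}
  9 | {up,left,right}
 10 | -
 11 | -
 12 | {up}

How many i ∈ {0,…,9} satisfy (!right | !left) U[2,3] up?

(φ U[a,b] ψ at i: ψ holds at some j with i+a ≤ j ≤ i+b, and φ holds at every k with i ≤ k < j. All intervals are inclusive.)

Evaluate at each i in [0,9]:
  i=0: ✗ (no rhs in [2,3])
  i=1: ✗ (no rhs in [3,4])
  i=2: ✗ (no rhs in [4,5])
  i=3: ✗ (no rhs in [5,6])
  i=4: ✗ (no rhs in [6,7])
  i=5: ✗ (no rhs in [7,8])
  i=6: ✓ (rhs at j=9; lhs holds on [6,8])
  i=7: ✓ (rhs at j=9; lhs holds on [7,8])
  i=8: ✗ (no rhs in [10,11])
  i=9: ✗ (lhs fails at k=9 before rhs at j=12)
Positions where it holds: {6, 7} → 2.

2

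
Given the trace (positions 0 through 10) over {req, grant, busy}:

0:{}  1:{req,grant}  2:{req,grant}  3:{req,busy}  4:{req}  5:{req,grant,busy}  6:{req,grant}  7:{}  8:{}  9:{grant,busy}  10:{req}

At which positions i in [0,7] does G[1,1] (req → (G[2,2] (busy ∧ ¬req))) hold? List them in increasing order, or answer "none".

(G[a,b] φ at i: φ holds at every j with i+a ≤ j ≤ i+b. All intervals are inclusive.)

Evaluate at each i in [0,7]:
  i=0: ✗ (fails at j=1)
  i=1: ✗ (fails at j=2)
  i=2: ✗ (fails at j=3)
  i=3: ✗ (fails at j=4)
  i=4: ✗ (fails at j=5)
  i=5: ✗ (fails at j=6)
  i=6: ✓ (all of [7,7])
  i=7: ✓ (all of [8,8])

6, 7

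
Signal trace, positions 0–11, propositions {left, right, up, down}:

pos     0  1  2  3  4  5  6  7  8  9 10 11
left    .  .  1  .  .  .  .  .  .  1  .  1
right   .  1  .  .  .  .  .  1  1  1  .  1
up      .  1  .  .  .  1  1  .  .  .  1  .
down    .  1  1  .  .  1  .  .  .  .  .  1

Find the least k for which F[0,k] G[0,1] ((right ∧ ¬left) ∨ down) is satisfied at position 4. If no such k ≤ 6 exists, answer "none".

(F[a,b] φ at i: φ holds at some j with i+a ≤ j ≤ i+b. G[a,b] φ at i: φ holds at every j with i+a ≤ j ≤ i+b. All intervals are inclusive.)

Scan j = 4,5,… for G[0,1] ((right ∧ ¬left) ∨ down):
  j=4: fails
  j=5: fails
  j=6: fails
  j=7: holds
First hit at j=7, so smallest k = 7-4 = 3.

3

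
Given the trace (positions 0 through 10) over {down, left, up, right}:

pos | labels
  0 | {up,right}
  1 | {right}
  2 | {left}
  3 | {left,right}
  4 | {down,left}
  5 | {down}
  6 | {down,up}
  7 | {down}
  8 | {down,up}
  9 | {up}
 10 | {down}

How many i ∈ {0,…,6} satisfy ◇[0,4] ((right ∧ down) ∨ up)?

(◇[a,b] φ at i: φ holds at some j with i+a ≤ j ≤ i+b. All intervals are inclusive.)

6

Evaluate at each i in [0,6]:
  i=0: ✓ (witness j=0)
  i=1: ✗ (none in [1,5])
  i=2: ✓ (witness j=6)
  i=3: ✓ (witness j=6)
  i=4: ✓ (witness j=6)
  i=5: ✓ (witness j=6)
  i=6: ✓ (witness j=6)
Positions where it holds: {0, 2, 3, 4, 5, 6} → 6.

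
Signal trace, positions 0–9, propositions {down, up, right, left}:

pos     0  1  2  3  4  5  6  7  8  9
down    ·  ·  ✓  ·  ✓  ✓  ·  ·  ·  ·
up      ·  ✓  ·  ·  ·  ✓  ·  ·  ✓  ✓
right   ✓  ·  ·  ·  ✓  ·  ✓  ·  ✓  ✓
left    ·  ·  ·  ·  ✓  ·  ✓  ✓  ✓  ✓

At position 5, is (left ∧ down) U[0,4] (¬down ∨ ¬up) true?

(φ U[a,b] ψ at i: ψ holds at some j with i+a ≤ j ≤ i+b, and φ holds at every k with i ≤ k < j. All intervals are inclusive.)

Need some j in [5,9] with (¬down ∨ ¬up), and (left ∧ down) at every k in [5,j-1].
  j=5: (¬down ∨ ¬up) false.
  j=6: (¬down ∨ ¬up) holds, but (left ∧ down) fails at k=5 → not this j.
  j=7: (¬down ∨ ¬up) holds, but (left ∧ down) fails at k=5 → not this j.
  j=8: (¬down ∨ ¬up) holds, but (left ∧ down) fails at k=5 → not this j.
  j=9: (¬down ∨ ¬up) holds, but (left ∧ down) fails at k=5 → not this j.
No j in the window works → until fails.

No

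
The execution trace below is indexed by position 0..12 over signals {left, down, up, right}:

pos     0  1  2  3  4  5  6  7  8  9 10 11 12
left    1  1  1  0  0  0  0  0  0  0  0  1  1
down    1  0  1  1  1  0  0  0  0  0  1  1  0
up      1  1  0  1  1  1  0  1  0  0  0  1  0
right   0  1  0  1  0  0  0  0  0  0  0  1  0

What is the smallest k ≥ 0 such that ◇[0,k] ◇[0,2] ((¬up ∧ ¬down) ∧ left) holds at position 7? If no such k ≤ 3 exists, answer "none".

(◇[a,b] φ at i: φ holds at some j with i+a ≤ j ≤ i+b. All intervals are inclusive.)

Scan j = 7,8,… for ◇[0,2] ((¬up ∧ ¬down) ∧ left):
  j=7: fails
  j=8: fails
  j=9: fails
  j=10: holds
First hit at j=10, so smallest k = 10-7 = 3.

3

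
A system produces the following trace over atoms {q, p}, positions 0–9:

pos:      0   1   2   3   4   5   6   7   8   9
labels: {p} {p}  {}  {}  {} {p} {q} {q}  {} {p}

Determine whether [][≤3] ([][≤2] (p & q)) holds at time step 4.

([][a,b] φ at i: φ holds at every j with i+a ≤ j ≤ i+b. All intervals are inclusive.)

Does not hold

Check [][≤2] (p & q) at every j in [4,7]:
  j=4: fails at 4
  j=5: fails at 5
  j=6: fails at 6
  j=7: fails at 7
Fails at j=4 → formula fails.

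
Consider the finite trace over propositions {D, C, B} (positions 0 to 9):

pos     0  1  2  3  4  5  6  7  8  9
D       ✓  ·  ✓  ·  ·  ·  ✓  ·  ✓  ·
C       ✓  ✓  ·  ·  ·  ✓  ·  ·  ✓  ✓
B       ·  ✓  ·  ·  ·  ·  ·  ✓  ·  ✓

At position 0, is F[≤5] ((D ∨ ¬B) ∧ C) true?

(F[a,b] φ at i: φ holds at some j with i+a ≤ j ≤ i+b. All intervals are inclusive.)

Check ((D ∨ ¬B) ∧ C) at each j in [0,5]:
  j=0: true
  j=1: false
  j=2: false
  j=3: false
  j=4: false
  j=5: true
Found at j=0 → formula holds.

Yes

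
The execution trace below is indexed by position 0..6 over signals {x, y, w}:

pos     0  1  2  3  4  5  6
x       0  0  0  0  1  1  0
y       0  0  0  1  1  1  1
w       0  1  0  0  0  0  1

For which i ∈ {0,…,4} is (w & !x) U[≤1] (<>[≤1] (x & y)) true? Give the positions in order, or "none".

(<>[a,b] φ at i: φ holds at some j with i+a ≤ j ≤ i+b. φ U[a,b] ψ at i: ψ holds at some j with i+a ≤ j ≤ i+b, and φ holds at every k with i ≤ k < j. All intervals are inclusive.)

3, 4

Evaluate at each i in [0,4]:
  i=0: ✗ (no rhs in [0,1])
  i=1: ✗ (no rhs in [1,2])
  i=2: ✗ (lhs fails at k=2 before rhs at j=3)
  i=3: ✓ (rhs at j=3)
  i=4: ✓ (rhs at j=4)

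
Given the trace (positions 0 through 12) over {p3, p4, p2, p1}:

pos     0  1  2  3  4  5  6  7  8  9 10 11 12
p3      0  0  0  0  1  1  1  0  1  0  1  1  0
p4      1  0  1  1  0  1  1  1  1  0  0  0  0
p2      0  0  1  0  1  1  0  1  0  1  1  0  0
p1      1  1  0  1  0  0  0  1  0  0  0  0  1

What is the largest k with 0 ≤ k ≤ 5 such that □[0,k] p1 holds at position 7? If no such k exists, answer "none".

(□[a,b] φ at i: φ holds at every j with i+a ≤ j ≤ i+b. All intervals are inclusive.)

p1 must hold from j=7 onward; find where it first fails.
  j=7: holds
  j=8: fails
Holds on [7,7], so largest k = 0.

0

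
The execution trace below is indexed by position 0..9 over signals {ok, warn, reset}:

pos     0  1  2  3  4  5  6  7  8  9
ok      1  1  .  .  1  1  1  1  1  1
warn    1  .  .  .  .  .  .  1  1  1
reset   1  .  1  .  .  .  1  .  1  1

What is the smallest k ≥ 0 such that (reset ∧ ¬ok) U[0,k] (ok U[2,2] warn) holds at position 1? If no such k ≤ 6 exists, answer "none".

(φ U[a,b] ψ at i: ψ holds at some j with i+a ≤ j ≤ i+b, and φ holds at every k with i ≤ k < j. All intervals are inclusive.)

Need earliest j ≥ 1 with (ok U[2,2] warn), and (reset ∧ ¬ok) at every k in [1,j-1].
  j=1: rhs fails.
  j=2: rhs fails.
  j=3: rhs fails.
  j=4: rhs fails.
  j=5: rhs holds but lhs fails at k=1.
  j=6: rhs holds but lhs fails at k=1.
  j=7: rhs holds but lhs fails at k=1.
No witness within the range → none.

none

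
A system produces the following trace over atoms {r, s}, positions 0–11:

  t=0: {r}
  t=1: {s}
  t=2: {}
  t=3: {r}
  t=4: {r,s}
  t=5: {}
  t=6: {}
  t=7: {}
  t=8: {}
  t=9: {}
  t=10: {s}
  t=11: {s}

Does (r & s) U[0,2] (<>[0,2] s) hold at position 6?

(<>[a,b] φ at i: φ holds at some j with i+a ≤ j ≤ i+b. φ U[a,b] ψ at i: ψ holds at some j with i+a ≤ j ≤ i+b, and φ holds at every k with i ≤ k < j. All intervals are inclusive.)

Need some j in [6,8] with <>[0,2] s, and (r & s) at every k in [6,j-1].
  j=6: <>[0,2] s — fails (none in [6,8]).
  j=7: <>[0,2] s — fails (none in [7,9]).
  j=8: <>[0,2] s holds, but (r & s) fails at k=6 → not this j.
No j in the window works → until fails.

Does not hold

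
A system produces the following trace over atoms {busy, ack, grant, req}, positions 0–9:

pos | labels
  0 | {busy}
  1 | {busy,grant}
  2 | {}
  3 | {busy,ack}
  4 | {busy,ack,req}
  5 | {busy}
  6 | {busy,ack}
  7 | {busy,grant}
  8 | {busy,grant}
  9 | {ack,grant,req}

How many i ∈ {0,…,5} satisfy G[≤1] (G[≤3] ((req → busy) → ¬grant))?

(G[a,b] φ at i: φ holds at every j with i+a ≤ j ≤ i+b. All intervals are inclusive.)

1

Evaluate at each i in [0,5]:
  i=0: ✗ (fails at j=0)
  i=1: ✗ (fails at j=1)
  i=2: ✓ (all of [2,3])
  i=3: ✗ (fails at j=4)
  i=4: ✗ (fails at j=4)
  i=5: ✗ (fails at j=5)
Positions where it holds: {2} → 1.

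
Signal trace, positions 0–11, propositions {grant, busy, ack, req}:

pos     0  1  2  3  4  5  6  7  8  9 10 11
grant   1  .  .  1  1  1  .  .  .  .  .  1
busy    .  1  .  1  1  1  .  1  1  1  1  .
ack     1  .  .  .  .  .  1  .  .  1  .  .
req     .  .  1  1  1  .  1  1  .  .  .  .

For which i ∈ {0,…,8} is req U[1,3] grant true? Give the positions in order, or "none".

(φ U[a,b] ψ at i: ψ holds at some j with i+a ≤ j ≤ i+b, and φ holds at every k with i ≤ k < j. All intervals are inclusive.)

Evaluate at each i in [0,8]:
  i=0: ✗ (lhs fails at k=0 before rhs at j=3)
  i=1: ✗ (lhs fails at k=1 before rhs at j=3)
  i=2: ✓ (rhs at j=3; lhs holds on [2,2])
  i=3: ✓ (rhs at j=4; lhs holds on [3,3])
  i=4: ✓ (rhs at j=5; lhs holds on [4,4])
  i=5: ✗ (no rhs in [6,8])
  i=6: ✗ (no rhs in [7,9])
  i=7: ✗ (no rhs in [8,10])
  i=8: ✗ (lhs fails at k=8 before rhs at j=11)

2, 3, 4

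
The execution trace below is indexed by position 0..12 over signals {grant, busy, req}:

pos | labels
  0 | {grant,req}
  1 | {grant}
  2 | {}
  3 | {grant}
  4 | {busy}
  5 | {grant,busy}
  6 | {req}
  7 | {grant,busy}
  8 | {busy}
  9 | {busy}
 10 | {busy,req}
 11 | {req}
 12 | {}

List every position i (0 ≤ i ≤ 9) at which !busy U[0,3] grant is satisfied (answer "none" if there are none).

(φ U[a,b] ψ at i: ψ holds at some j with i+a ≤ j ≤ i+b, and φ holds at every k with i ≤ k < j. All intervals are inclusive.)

0, 1, 2, 3, 5, 6, 7

Evaluate at each i in [0,9]:
  i=0: ✓ (rhs at j=0)
  i=1: ✓ (rhs at j=1)
  i=2: ✓ (rhs at j=3; lhs holds on [2,2])
  i=3: ✓ (rhs at j=3)
  i=4: ✗ (lhs fails at k=4 before rhs at j=5)
  i=5: ✓ (rhs at j=5)
  i=6: ✓ (rhs at j=7; lhs holds on [6,6])
  i=7: ✓ (rhs at j=7)
  i=8: ✗ (no rhs in [8,11])
  i=9: ✗ (no rhs in [9,12])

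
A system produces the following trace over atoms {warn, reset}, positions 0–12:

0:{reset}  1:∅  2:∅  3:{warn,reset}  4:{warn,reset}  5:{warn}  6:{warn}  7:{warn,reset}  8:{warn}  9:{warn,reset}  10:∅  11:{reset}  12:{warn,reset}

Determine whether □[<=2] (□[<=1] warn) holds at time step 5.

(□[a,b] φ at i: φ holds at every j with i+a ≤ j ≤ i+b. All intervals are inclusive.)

True

Check □[<=1] warn at every j in [5,7]:
  j=5: holds on [5,6]
  j=6: holds on [6,7]
  j=7: holds on [7,8]
All positions satisfy it → formula holds.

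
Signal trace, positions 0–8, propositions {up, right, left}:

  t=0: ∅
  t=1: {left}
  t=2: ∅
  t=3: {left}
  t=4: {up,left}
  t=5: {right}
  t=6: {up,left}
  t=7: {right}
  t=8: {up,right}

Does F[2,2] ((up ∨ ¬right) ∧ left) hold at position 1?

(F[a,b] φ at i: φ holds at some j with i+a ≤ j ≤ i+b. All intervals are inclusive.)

Check ((up ∨ ¬right) ∧ left) at each j in [3,3]:
  j=3: true
Found at j=3 → formula holds.

True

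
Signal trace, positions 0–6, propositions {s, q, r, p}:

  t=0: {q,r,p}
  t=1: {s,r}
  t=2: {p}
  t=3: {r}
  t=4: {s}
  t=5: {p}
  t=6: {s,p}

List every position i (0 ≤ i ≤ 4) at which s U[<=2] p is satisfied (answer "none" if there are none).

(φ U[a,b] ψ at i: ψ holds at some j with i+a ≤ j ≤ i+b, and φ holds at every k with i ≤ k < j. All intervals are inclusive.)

0, 1, 2, 4

Evaluate at each i in [0,4]:
  i=0: ✓ (rhs at j=0)
  i=1: ✓ (rhs at j=2; lhs holds on [1,1])
  i=2: ✓ (rhs at j=2)
  i=3: ✗ (lhs fails at k=3 before rhs at j=5)
  i=4: ✓ (rhs at j=5; lhs holds on [4,4])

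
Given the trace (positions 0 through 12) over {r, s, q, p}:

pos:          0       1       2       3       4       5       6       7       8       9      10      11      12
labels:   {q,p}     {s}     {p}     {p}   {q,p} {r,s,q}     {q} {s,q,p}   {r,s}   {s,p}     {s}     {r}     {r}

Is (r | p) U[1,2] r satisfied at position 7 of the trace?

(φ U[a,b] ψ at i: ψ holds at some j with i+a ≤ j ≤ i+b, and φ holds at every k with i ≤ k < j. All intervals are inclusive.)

Need some j in [8,9] with r, and (r | p) at every k in [7,j-1].
  j=8: r holds; (r | p) holds at every k in [7,7] → satisfied.

True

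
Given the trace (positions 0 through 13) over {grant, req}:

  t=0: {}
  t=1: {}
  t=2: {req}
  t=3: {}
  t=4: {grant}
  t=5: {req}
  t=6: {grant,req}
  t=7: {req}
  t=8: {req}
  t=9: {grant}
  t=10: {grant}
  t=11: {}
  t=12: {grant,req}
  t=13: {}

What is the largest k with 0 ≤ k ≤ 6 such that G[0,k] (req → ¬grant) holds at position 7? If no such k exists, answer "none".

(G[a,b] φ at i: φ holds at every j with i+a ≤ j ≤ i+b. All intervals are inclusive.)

4

(req → ¬grant) must hold from j=7 onward; find where it first fails.
  j=7: holds
  j=8: holds
  j=9: holds
  j=10: holds
  j=11: holds
  j=12: fails
Holds on [7,11], so largest k = 4.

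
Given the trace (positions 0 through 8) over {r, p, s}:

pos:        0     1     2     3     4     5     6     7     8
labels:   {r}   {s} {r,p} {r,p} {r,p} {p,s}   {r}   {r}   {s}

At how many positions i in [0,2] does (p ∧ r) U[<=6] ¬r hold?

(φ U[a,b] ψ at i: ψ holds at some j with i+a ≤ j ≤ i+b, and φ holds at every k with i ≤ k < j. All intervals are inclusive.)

Evaluate at each i in [0,2]:
  i=0: ✗ (lhs fails at k=0 before rhs at j=1)
  i=1: ✓ (rhs at j=1)
  i=2: ✓ (rhs at j=5; lhs holds on [2,4])
Positions where it holds: {1, 2} → 2.

2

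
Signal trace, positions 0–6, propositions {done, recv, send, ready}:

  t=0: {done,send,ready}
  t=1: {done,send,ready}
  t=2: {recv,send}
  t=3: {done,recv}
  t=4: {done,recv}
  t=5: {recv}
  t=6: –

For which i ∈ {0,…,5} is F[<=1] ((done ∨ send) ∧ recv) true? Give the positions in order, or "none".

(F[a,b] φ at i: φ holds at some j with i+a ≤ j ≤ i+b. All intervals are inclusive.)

1, 2, 3, 4

Evaluate at each i in [0,5]:
  i=0: ✗ (none in [0,1])
  i=1: ✓ (witness j=2)
  i=2: ✓ (witness j=2)
  i=3: ✓ (witness j=3)
  i=4: ✓ (witness j=4)
  i=5: ✗ (none in [5,6])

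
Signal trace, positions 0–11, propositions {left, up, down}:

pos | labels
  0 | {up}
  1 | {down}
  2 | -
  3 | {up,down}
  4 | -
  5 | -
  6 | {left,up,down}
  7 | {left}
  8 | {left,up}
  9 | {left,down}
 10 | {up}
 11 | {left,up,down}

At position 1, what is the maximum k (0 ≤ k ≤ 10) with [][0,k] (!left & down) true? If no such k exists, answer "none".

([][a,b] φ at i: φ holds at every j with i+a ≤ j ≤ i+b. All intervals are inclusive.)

(!left & down) must hold from j=1 onward; find where it first fails.
  j=1: holds
  j=2: fails
Holds on [1,1], so largest k = 0.

0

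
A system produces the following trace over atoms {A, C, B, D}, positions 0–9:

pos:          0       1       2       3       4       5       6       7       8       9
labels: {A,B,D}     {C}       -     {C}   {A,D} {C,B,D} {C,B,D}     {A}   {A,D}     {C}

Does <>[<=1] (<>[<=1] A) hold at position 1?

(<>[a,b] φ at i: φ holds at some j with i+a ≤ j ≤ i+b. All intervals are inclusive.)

Check <>[<=1] A at each j in [1,2]:
  j=1: fails (none in [1,2])
  j=2: fails (none in [2,3])
No position in the window satisfies it → formula fails.

Does not hold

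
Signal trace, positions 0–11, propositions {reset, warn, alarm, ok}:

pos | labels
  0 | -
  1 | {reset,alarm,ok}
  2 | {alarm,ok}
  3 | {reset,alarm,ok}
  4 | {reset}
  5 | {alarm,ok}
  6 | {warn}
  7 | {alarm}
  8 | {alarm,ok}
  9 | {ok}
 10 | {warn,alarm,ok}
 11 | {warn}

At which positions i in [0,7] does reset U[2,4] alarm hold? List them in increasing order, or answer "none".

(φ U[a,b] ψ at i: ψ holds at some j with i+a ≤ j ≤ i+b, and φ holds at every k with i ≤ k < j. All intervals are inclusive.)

3

Evaluate at each i in [0,7]:
  i=0: ✗ (lhs fails at k=0 before rhs at j=2)
  i=1: ✗ (lhs fails at k=2 before rhs at j=3)
  i=2: ✗ (lhs fails at k=2 before rhs at j=5)
  i=3: ✓ (rhs at j=5; lhs holds on [3,4])
  i=4: ✗ (lhs fails at k=5 before rhs at j=7)
  i=5: ✗ (lhs fails at k=5 before rhs at j=7)
  i=6: ✗ (lhs fails at k=6 before rhs at j=8)
  i=7: ✗ (lhs fails at k=7 before rhs at j=10)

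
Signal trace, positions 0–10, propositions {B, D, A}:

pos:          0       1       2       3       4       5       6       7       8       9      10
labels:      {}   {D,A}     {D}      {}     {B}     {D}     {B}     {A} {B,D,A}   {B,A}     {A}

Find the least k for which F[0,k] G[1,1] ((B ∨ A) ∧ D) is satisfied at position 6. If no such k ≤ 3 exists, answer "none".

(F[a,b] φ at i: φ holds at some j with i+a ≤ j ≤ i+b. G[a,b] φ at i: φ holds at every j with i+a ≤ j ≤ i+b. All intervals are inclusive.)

Scan j = 6,7,… for G[1,1] ((B ∨ A) ∧ D):
  j=6: fails
  j=7: holds
First hit at j=7, so smallest k = 7-6 = 1.

1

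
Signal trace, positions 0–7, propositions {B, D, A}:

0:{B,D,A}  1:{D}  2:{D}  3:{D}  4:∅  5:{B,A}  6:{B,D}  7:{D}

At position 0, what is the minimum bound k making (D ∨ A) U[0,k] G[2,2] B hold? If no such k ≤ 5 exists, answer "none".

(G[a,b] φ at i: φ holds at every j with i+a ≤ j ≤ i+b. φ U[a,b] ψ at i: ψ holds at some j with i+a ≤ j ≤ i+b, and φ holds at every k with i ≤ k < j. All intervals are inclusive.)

3

Need earliest j ≥ 0 with G[2,2] B, and (D ∨ A) at every k in [0,j-1].
  j=0: rhs fails.
  j=1: rhs fails.
  j=2: rhs fails.
  j=3: rhs holds; lhs holds on [0,2]. k = 3.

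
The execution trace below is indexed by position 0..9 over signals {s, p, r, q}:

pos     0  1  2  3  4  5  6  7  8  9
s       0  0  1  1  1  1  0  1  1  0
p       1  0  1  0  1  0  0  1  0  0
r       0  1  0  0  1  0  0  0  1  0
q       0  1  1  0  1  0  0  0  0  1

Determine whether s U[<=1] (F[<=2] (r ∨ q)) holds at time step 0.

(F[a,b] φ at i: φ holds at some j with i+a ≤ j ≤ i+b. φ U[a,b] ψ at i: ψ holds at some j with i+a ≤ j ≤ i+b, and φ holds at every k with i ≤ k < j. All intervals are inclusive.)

Need some j in [0,1] with F[<=2] (r ∨ q), and s at every k in [0,j-1].
  j=0: F[<=2] (r ∨ q) holds; no prefix to check → satisfied.

Holds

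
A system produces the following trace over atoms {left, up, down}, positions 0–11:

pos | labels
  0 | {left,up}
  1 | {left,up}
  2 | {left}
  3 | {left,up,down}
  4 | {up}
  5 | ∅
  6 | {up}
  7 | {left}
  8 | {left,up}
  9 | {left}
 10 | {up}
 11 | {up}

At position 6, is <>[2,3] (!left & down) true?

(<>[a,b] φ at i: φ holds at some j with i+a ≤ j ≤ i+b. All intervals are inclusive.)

Does not hold

Check (!left & down) at each j in [8,9]:
  j=8: false
  j=9: false
No position in the window satisfies it → formula fails.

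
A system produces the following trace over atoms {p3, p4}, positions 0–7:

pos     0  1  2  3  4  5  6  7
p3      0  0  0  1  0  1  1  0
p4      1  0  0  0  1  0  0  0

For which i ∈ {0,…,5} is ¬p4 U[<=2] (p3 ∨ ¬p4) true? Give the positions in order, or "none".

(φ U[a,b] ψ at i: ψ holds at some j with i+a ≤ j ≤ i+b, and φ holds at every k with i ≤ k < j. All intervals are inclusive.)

Evaluate at each i in [0,5]:
  i=0: ✗ (lhs fails at k=0 before rhs at j=1)
  i=1: ✓ (rhs at j=1)
  i=2: ✓ (rhs at j=2)
  i=3: ✓ (rhs at j=3)
  i=4: ✗ (lhs fails at k=4 before rhs at j=5)
  i=5: ✓ (rhs at j=5)

1, 2, 3, 5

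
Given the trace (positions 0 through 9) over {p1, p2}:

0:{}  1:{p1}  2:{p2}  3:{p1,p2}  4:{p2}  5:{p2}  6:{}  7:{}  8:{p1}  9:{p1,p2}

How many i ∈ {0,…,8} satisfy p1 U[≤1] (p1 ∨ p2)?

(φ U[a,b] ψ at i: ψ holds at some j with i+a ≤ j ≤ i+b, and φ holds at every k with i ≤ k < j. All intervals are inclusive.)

Evaluate at each i in [0,8]:
  i=0: ✗ (lhs fails at k=0 before rhs at j=1)
  i=1: ✓ (rhs at j=1)
  i=2: ✓ (rhs at j=2)
  i=3: ✓ (rhs at j=3)
  i=4: ✓ (rhs at j=4)
  i=5: ✓ (rhs at j=5)
  i=6: ✗ (no rhs in [6,7])
  i=7: ✗ (lhs fails at k=7 before rhs at j=8)
  i=8: ✓ (rhs at j=8)
Positions where it holds: {1, 2, 3, 4, 5, 8} → 6.

6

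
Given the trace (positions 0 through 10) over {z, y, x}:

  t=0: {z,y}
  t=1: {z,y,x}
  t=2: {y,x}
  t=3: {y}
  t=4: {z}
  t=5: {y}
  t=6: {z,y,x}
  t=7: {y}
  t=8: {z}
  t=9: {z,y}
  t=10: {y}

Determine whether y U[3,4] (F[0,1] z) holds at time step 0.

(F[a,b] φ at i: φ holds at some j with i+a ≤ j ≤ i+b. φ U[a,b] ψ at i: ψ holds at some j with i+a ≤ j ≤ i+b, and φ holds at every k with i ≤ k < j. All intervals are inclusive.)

Need some j in [3,4] with F[0,1] z, and y at every k in [0,j-1].
  j=3: F[0,1] z holds; y holds at every k in [0,2] → satisfied.

Holds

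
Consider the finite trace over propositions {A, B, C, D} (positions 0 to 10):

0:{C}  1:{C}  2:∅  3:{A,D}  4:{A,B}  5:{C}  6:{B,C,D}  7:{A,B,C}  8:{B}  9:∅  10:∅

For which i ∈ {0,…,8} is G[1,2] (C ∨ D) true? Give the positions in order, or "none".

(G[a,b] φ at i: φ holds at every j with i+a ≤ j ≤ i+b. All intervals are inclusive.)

Evaluate at each i in [0,8]:
  i=0: ✗ (fails at j=2)
  i=1: ✗ (fails at j=2)
  i=2: ✗ (fails at j=4)
  i=3: ✗ (fails at j=4)
  i=4: ✓ (all of [5,6])
  i=5: ✓ (all of [6,7])
  i=6: ✗ (fails at j=8)
  i=7: ✗ (fails at j=8)
  i=8: ✗ (fails at j=9)

4, 5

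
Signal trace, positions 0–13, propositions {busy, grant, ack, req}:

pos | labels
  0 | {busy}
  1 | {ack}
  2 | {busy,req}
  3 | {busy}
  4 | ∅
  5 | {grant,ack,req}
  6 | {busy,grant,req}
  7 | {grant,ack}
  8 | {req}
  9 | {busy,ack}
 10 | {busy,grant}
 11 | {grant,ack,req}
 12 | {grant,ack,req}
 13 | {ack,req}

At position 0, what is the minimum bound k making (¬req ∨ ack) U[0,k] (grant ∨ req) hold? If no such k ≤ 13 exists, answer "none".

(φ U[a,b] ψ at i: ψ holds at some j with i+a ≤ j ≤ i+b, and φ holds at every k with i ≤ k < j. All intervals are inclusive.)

2

Need earliest j ≥ 0 with (grant ∨ req), and (¬req ∨ ack) at every k in [0,j-1].
  j=0: rhs fails.
  j=1: rhs fails.
  j=2: rhs holds; lhs holds on [0,1]. k = 2.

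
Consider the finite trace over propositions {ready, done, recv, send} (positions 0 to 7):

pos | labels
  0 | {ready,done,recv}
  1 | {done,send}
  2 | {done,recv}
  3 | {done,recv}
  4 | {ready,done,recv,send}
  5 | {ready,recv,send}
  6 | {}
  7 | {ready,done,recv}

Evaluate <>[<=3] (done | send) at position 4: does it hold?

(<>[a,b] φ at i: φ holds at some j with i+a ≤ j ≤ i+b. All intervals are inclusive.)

Check (done | send) at each j in [4,7]:
  j=4: true
  j=5: true
  j=6: false
  j=7: true
Found at j=4 → formula holds.

Holds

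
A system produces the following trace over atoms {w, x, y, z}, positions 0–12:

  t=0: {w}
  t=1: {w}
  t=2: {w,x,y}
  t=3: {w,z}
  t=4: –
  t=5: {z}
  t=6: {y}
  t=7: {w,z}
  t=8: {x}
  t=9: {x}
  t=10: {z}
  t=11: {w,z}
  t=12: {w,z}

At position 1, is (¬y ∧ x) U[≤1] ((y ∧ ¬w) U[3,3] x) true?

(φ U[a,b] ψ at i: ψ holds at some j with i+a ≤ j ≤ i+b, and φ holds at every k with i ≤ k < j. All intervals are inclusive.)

Need some j in [1,2] with ((y ∧ ¬w) U[3,3] x), and (¬y ∧ x) at every k in [1,j-1].
  j=1: ((y ∧ ¬w) U[3,3] x) — fails.
  j=2: ((y ∧ ¬w) U[3,3] x) — fails.
No j in the window works → until fails.

No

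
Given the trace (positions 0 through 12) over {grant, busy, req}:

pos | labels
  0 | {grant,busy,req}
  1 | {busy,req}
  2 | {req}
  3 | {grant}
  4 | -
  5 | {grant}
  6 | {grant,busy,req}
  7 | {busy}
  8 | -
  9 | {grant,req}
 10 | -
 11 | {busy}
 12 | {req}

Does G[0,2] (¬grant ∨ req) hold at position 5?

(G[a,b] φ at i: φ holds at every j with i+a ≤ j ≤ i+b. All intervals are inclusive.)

Check (¬grant ∨ req) at every j in [5,7]:
  j=5: false
  j=6: true
  j=7: true
Fails at j=5 → formula fails.

Does not hold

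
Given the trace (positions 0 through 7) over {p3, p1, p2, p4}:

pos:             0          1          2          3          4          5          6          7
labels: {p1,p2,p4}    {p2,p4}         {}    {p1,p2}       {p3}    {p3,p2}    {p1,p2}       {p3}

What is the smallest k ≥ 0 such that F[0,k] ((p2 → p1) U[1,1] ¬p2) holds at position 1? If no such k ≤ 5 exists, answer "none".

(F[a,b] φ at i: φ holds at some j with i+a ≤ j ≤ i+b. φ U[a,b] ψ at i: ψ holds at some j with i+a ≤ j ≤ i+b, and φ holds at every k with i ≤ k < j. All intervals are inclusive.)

Scan j = 1,2,… for ((p2 → p1) U[1,1] ¬p2):
  j=1: fails
  j=2: fails
  j=3: holds
First hit at j=3, so smallest k = 3-1 = 2.

2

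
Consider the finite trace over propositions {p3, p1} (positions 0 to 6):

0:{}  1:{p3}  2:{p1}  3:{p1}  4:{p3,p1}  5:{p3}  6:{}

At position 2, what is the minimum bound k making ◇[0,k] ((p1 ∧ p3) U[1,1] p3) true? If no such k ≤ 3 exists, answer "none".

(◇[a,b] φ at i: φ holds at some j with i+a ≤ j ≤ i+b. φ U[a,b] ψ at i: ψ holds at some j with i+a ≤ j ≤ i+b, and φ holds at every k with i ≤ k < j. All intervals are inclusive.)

Scan j = 2,3,… for ((p1 ∧ p3) U[1,1] p3):
  j=2: fails
  j=3: fails
  j=4: holds
First hit at j=4, so smallest k = 4-2 = 2.

2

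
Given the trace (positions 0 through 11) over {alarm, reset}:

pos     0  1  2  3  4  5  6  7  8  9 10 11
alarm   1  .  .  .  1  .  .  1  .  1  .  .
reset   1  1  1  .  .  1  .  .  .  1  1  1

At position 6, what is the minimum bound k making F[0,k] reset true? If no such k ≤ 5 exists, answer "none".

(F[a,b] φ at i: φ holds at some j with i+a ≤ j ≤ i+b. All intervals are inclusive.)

Scan j = 6,7,… for reset:
  j=6: fails
  j=7: fails
  j=8: fails
  j=9: holds
First hit at j=9, so smallest k = 9-6 = 3.

3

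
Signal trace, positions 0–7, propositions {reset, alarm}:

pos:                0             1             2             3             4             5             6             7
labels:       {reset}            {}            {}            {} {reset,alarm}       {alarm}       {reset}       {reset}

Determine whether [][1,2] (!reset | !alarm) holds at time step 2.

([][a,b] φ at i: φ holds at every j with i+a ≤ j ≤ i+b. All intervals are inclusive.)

Does not hold

Check (!reset | !alarm) at every j in [3,4]:
  j=3: true
  j=4: false
Fails at j=4 → formula fails.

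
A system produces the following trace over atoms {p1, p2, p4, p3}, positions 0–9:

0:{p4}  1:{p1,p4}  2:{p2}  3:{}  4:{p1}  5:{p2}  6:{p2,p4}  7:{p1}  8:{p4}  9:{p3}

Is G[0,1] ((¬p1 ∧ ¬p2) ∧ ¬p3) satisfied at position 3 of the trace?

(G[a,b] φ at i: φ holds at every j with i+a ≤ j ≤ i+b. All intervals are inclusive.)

Check ((¬p1 ∧ ¬p2) ∧ ¬p3) at every j in [3,4]:
  j=3: true
  j=4: false
Fails at j=4 → formula fails.

Does not hold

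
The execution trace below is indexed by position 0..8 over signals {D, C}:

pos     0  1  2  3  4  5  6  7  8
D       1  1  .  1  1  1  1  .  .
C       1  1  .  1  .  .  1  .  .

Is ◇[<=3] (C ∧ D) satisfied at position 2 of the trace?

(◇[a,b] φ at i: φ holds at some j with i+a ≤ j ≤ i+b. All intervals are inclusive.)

True

Check (C ∧ D) at each j in [2,5]:
  j=2: false
  j=3: true
  j=4: false
  j=5: false
Found at j=3 → formula holds.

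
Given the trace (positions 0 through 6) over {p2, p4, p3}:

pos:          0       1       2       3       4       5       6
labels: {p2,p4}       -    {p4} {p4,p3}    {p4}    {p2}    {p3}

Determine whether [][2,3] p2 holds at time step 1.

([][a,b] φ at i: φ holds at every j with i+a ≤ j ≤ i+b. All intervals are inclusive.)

False

Check p2 at every j in [3,4]:
  j=3: false
  j=4: false
Fails at j=3 → formula fails.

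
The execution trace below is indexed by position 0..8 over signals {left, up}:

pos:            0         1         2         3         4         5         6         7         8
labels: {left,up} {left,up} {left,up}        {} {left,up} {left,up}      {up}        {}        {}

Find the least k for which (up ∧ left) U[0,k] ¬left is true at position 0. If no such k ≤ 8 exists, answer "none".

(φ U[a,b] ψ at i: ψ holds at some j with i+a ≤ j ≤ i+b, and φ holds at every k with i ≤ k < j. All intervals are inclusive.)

3

Need earliest j ≥ 0 with ¬left, and (up ∧ left) at every k in [0,j-1].
  j=0: rhs fails.
  j=1: rhs fails.
  j=2: rhs fails.
  j=3: rhs holds; lhs holds on [0,2]. k = 3.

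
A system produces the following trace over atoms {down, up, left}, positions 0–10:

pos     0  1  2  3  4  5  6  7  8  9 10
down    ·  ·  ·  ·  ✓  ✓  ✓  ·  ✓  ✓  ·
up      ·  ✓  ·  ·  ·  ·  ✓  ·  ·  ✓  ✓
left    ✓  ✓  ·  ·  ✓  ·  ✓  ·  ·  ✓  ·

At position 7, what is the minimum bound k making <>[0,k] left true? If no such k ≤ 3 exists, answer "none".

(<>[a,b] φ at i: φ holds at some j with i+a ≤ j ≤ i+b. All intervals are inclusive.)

2

Scan j = 7,8,… for left:
  j=7: fails
  j=8: fails
  j=9: holds
First hit at j=9, so smallest k = 9-7 = 2.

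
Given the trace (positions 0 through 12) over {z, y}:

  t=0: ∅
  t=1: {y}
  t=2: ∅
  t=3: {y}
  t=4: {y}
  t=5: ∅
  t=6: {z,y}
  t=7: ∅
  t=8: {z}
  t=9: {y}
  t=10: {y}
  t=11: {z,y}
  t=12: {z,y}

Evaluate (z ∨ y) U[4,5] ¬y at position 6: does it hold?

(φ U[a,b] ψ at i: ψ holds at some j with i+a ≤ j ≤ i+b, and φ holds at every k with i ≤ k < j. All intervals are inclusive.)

False

Need some j in [10,11] with ¬y, and (z ∨ y) at every k in [6,j-1].
  j=10: ¬y false.
  j=11: ¬y false.
No j in the window works → until fails.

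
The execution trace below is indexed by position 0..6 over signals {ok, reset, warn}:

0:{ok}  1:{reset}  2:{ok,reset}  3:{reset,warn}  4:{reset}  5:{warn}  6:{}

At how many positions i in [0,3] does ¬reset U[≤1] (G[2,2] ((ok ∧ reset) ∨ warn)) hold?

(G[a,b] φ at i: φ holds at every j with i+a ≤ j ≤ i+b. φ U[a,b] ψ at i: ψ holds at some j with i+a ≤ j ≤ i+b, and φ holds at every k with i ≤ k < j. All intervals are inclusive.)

Evaluate at each i in [0,3]:
  i=0: ✓ (rhs at j=0)
  i=1: ✓ (rhs at j=1)
  i=2: ✗ (lhs fails at k=2 before rhs at j=3)
  i=3: ✓ (rhs at j=3)
Positions where it holds: {0, 1, 3} → 3.

3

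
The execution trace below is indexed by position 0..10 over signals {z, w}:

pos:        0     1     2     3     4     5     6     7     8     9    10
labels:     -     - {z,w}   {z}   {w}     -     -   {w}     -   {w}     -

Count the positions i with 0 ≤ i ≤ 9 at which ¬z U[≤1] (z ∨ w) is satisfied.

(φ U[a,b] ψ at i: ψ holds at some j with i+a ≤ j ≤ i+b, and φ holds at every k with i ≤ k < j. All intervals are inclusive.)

8

Evaluate at each i in [0,9]:
  i=0: ✗ (no rhs in [0,1])
  i=1: ✓ (rhs at j=2; lhs holds on [1,1])
  i=2: ✓ (rhs at j=2)
  i=3: ✓ (rhs at j=3)
  i=4: ✓ (rhs at j=4)
  i=5: ✗ (no rhs in [5,6])
  i=6: ✓ (rhs at j=7; lhs holds on [6,6])
  i=7: ✓ (rhs at j=7)
  i=8: ✓ (rhs at j=9; lhs holds on [8,8])
  i=9: ✓ (rhs at j=9)
Positions where it holds: {1, 2, 3, 4, 6, 7, 8, 9} → 8.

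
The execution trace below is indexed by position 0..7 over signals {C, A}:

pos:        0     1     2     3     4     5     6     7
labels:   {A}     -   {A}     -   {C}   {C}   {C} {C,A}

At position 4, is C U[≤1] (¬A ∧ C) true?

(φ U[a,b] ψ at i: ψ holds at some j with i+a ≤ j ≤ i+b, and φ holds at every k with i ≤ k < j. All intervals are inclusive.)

Need some j in [4,5] with (¬A ∧ C), and C at every k in [4,j-1].
  j=4: (¬A ∧ C) holds; no prefix to check → satisfied.

Holds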